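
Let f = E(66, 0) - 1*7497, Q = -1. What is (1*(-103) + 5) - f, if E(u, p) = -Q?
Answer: 7398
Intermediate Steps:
E(u, p) = 1 (E(u, p) = -1*(-1) = 1)
f = -7496 (f = 1 - 1*7497 = 1 - 7497 = -7496)
(1*(-103) + 5) - f = (1*(-103) + 5) - 1*(-7496) = (-103 + 5) + 7496 = -98 + 7496 = 7398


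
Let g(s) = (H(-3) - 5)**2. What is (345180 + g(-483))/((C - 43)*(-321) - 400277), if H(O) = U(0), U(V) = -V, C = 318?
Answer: -345205/488552 ≈ -0.70659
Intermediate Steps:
H(O) = 0 (H(O) = -1*0 = 0)
g(s) = 25 (g(s) = (0 - 5)**2 = (-5)**2 = 25)
(345180 + g(-483))/((C - 43)*(-321) - 400277) = (345180 + 25)/((318 - 43)*(-321) - 400277) = 345205/(275*(-321) - 400277) = 345205/(-88275 - 400277) = 345205/(-488552) = 345205*(-1/488552) = -345205/488552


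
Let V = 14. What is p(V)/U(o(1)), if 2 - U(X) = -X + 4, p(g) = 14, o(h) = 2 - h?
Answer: -14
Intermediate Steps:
U(X) = -2 + X (U(X) = 2 - (-X + 4) = 2 - (4 - X) = 2 + (-4 + X) = -2 + X)
p(V)/U(o(1)) = 14/(-2 + (2 - 1*1)) = 14/(-2 + (2 - 1)) = 14/(-2 + 1) = 14/(-1) = 14*(-1) = -14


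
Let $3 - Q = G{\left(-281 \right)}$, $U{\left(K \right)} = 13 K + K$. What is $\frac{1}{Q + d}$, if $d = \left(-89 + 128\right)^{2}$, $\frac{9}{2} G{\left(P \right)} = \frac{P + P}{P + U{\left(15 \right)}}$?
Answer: $\frac{639}{972712} \approx 0.00065693$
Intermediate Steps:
$U{\left(K \right)} = 14 K$
$G{\left(P \right)} = \frac{4 P}{9 \left(210 + P\right)}$ ($G{\left(P \right)} = \frac{2 \frac{P + P}{P + 14 \cdot 15}}{9} = \frac{2 \frac{2 P}{P + 210}}{9} = \frac{2 \frac{2 P}{210 + P}}{9} = \frac{4 P}{9 \left(210 + P\right)}$)
$Q = \frac{793}{639}$ ($Q = 3 - \frac{4}{9} \left(-281\right) \frac{1}{210 - 281} = 3 - \frac{4}{9} \left(-281\right) \frac{1}{-71} = 3 - \frac{4}{9} \left(-281\right) \left(- \frac{1}{71}\right) = 3 - \frac{1124}{639} = \frac{793}{639} \approx 1.241$)
$d = 1521$ ($d = 39^{2} = 1521$)
$\frac{1}{Q + d} = \frac{1}{\frac{793}{639} + 1521} = \frac{1}{\frac{972712}{639}} = \frac{639}{972712}$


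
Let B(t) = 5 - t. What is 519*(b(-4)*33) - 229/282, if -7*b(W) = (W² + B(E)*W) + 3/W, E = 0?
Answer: 45880027/3948 ≈ 11621.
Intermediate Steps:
b(W) = -5*W/7 - 3/(7*W) - W²/7 (b(W) = -((W² + (5 - 1*0)*W) + 3/W)/7 = -((W² + (5 + 0)*W) + 3/W)/7 = -((W² + 5*W) + 3/W)/7 = -(W² + 3/W + 5*W)/7 = -5*W/7 - 3/(7*W) - W²/7)
519*(b(-4)*33) - 229/282 = 519*(((⅐)*(-3 + (-4)²*(-5 - 1*(-4)))/(-4))*33) - 229/282 = 519*(((⅐)*(-¼)*(-3 + 16*(-5 + 4)))*33) - 229*1/282 = 519*(((⅐)*(-¼)*(-3 + 16*(-1)))*33) - 229/282 = 519*(((⅐)*(-¼)*(-3 - 16))*33) - 229/282 = 519*(((⅐)*(-¼)*(-19))*33) - 229/282 = 519*((19/28)*33) - 229/282 = 519*(627/28) - 229/282 = 325413/28 - 229/282 = 45880027/3948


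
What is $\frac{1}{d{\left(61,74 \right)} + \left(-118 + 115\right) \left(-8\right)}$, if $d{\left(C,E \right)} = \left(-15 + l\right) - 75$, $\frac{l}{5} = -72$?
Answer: $- \frac{1}{426} \approx -0.0023474$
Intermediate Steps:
$l = -360$ ($l = 5 \left(-72\right) = -360$)
$d{\left(C,E \right)} = -450$ ($d{\left(C,E \right)} = \left(-15 - 360\right) - 75 = -375 - 75 = -450$)
$\frac{1}{d{\left(61,74 \right)} + \left(-118 + 115\right) \left(-8\right)} = \frac{1}{-450 + \left(-118 + 115\right) \left(-8\right)} = \frac{1}{-450 - -24} = \frac{1}{-450 + 24} = \frac{1}{-426} = - \frac{1}{426}$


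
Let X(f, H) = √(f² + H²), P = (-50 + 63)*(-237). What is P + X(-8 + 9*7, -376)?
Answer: -3081 + √144401 ≈ -2701.0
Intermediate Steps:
P = -3081 (P = 13*(-237) = -3081)
X(f, H) = √(H² + f²)
P + X(-8 + 9*7, -376) = -3081 + √((-376)² + (-8 + 9*7)²) = -3081 + √(141376 + (-8 + 63)²) = -3081 + √(141376 + 55²) = -3081 + √(141376 + 3025) = -3081 + √144401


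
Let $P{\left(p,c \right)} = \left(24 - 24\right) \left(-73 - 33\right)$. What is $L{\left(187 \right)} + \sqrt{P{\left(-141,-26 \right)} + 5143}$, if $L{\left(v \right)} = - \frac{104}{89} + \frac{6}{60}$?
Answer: $- \frac{951}{890} + \sqrt{5143} \approx 70.646$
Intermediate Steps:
$P{\left(p,c \right)} = 0$ ($P{\left(p,c \right)} = 0 \left(-106\right) = 0$)
$L{\left(v \right)} = - \frac{951}{890}$ ($L{\left(v \right)} = \left(-104\right) \frac{1}{89} + 6 \cdot \frac{1}{60} = - \frac{104}{89} + \frac{1}{10} = - \frac{951}{890}$)
$L{\left(187 \right)} + \sqrt{P{\left(-141,-26 \right)} + 5143} = - \frac{951}{890} + \sqrt{0 + 5143} = - \frac{951}{890} + \sqrt{5143}$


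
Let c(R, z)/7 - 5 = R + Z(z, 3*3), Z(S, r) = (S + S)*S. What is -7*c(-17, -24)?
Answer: -55860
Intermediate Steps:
Z(S, r) = 2*S² (Z(S, r) = (2*S)*S = 2*S²)
c(R, z) = 35 + 7*R + 14*z² (c(R, z) = 35 + 7*(R + 2*z²) = 35 + (7*R + 14*z²) = 35 + 7*R + 14*z²)
-7*c(-17, -24) = -7*(35 + 7*(-17) + 14*(-24)²) = -7*(35 - 119 + 14*576) = -7*(35 - 119 + 8064) = -7*7980 = -55860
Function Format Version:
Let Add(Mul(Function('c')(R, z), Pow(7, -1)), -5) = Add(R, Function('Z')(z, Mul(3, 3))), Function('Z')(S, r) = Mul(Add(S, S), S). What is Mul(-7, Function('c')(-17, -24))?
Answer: -55860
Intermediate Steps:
Function('Z')(S, r) = Mul(2, Pow(S, 2)) (Function('Z')(S, r) = Mul(Mul(2, S), S) = Mul(2, Pow(S, 2)))
Function('c')(R, z) = Add(35, Mul(7, R), Mul(14, Pow(z, 2))) (Function('c')(R, z) = Add(35, Mul(7, Add(R, Mul(2, Pow(z, 2))))) = Add(35, Add(Mul(7, R), Mul(14, Pow(z, 2)))) = Add(35, Mul(7, R), Mul(14, Pow(z, 2))))
Mul(-7, Function('c')(-17, -24)) = Mul(-7, Add(35, Mul(7, -17), Mul(14, Pow(-24, 2)))) = Mul(-7, Add(35, -119, Mul(14, 576))) = Mul(-7, Add(35, -119, 8064)) = Mul(-7, 7980) = -55860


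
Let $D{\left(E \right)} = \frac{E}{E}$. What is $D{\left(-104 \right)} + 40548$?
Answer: $40549$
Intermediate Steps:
$D{\left(E \right)} = 1$
$D{\left(-104 \right)} + 40548 = 1 + 40548 = 40549$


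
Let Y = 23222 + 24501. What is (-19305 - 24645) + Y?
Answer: 3773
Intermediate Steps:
Y = 47723
(-19305 - 24645) + Y = (-19305 - 24645) + 47723 = -43950 + 47723 = 3773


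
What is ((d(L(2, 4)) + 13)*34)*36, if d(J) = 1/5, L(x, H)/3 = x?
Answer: 80784/5 ≈ 16157.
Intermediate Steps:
L(x, H) = 3*x
d(J) = ⅕
((d(L(2, 4)) + 13)*34)*36 = ((⅕ + 13)*34)*36 = ((66/5)*34)*36 = (2244/5)*36 = 80784/5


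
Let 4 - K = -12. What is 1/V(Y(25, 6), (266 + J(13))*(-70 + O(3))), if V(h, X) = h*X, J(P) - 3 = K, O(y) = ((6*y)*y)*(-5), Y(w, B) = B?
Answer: -1/581400 ≈ -1.7200e-6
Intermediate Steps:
K = 16 (K = 4 - 1*(-12) = 4 + 12 = 16)
O(y) = -30*y**2 (O(y) = (6*y**2)*(-5) = -30*y**2)
J(P) = 19 (J(P) = 3 + 16 = 19)
V(h, X) = X*h
1/V(Y(25, 6), (266 + J(13))*(-70 + O(3))) = 1/(((266 + 19)*(-70 - 30*3**2))*6) = 1/((285*(-70 - 30*9))*6) = 1/((285*(-70 - 270))*6) = 1/((285*(-340))*6) = 1/(-96900*6) = 1/(-581400) = -1/581400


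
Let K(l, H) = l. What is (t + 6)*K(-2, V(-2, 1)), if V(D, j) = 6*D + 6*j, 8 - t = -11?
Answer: -50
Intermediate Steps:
t = 19 (t = 8 - 1*(-11) = 8 + 11 = 19)
(t + 6)*K(-2, V(-2, 1)) = (19 + 6)*(-2) = 25*(-2) = -50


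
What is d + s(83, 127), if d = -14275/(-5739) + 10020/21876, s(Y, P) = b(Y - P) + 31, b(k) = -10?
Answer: 250521527/10462197 ≈ 23.945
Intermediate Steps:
s(Y, P) = 21 (s(Y, P) = -10 + 31 = 21)
d = 30815390/10462197 (d = -14275*(-1/5739) + 10020*(1/21876) = 14275/5739 + 835/1823 = 30815390/10462197 ≈ 2.9454)
d + s(83, 127) = 30815390/10462197 + 21 = 250521527/10462197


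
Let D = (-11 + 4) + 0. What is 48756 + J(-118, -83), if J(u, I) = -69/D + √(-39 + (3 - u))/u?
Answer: 341361/7 - √82/118 ≈ 48766.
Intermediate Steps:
D = -7 (D = -7 + 0 = -7)
J(u, I) = 69/7 + √(-36 - u)/u (J(u, I) = -69/(-7) + √(-39 + (3 - u))/u = -69*(-⅐) + √(-36 - u)/u = 69/7 + √(-36 - u)/u)
48756 + J(-118, -83) = 48756 + (69/7 + √(-36 - 1*(-118))/(-118)) = 48756 + (69/7 - √(-36 + 118)/118) = 48756 + (69/7 - √82/118) = 341361/7 - √82/118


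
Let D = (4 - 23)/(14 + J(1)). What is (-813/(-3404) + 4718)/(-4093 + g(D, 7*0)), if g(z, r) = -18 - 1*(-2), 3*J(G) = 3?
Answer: -16060885/13987036 ≈ -1.1483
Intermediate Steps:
J(G) = 1 (J(G) = (⅓)*3 = 1)
D = -19/15 (D = (4 - 23)/(14 + 1) = -19/15 ≈ -1.2667)
g(z, r) = -16 (g(z, r) = -18 + 2 = -16)
(-813/(-3404) + 4718)/(-4093 + g(D, 7*0)) = (-813/(-3404) + 4718)/(-4093 - 16) = (-813*(-1/3404) + 4718)/(-4109) = (813/3404 + 4718)*(-1/4109) = (16060885/3404)*(-1/4109) = -16060885/13987036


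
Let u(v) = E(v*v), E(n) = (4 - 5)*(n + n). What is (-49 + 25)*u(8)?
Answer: 3072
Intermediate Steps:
E(n) = -2*n
u(v) = -2*v² (u(v) = -2*v*v = -2*v²)
(-49 + 25)*u(8) = (-49 + 25)*(-2*8²) = -(-48)*64 = -24*(-128) = 3072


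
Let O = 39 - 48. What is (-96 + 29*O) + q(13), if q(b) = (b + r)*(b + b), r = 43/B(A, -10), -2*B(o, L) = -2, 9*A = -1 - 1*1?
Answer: 1099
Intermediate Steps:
A = -2/9 (A = (-1 - 1*1)/9 = (-1 - 1)/9 = (1/9)*(-2) = -2/9 ≈ -0.22222)
B(o, L) = 1 (B(o, L) = -1/2*(-2) = 1)
r = 43 (r = 43/1 = 43*1 = 43)
O = -9
q(b) = 2*b*(43 + b) (q(b) = (b + 43)*(b + b) = (43 + b)*(2*b) = 2*b*(43 + b))
(-96 + 29*O) + q(13) = (-96 + 29*(-9)) + 2*13*(43 + 13) = (-96 - 261) + 2*13*56 = -357 + 1456 = 1099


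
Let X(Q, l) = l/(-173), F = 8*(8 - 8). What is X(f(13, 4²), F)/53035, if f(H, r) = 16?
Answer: 0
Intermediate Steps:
F = 0 (F = 8*0 = 0)
X(Q, l) = -l/173 (X(Q, l) = l*(-1/173) = -l/173)
X(f(13, 4²), F)/53035 = -1/173*0/53035 = 0*(1/53035) = 0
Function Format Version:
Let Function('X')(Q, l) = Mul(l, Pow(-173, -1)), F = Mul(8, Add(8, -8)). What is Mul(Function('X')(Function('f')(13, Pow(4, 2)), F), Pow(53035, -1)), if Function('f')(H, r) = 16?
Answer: 0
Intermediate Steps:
F = 0 (F = Mul(8, 0) = 0)
Function('X')(Q, l) = Mul(Rational(-1, 173), l) (Function('X')(Q, l) = Mul(l, Rational(-1, 173)) = Mul(Rational(-1, 173), l))
Mul(Function('X')(Function('f')(13, Pow(4, 2)), F), Pow(53035, -1)) = Mul(Mul(Rational(-1, 173), 0), Pow(53035, -1)) = Mul(0, Rational(1, 53035)) = 0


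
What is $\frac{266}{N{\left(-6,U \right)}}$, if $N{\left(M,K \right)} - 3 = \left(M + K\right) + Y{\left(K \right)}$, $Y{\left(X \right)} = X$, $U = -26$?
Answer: $- \frac{266}{55} \approx -4.8364$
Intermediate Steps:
$N{\left(M,K \right)} = 3 + M + 2 K$ ($N{\left(M,K \right)} = 3 + \left(\left(M + K\right) + K\right) = 3 + \left(\left(K + M\right) + K\right) = 3 + \left(M + 2 K\right) = 3 + M + 2 K$)
$\frac{266}{N{\left(-6,U \right)}} = \frac{266}{3 - 6 + 2 \left(-26\right)} = \frac{266}{3 - 6 - 52} = \frac{266}{-55} = 266 \left(- \frac{1}{55}\right) = - \frac{266}{55}$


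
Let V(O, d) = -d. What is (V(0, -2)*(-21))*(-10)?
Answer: 420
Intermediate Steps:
(V(0, -2)*(-21))*(-10) = (-1*(-2)*(-21))*(-10) = (2*(-21))*(-10) = -42*(-10) = 420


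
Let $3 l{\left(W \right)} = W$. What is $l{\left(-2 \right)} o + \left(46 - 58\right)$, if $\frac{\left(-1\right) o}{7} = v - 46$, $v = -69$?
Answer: $- \frac{1646}{3} \approx -548.67$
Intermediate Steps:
$l{\left(W \right)} = \frac{W}{3}$
$o = 805$ ($o = - 7 \left(-69 - 46\right) = \left(-7\right) \left(-115\right) = 805$)
$l{\left(-2 \right)} o + \left(46 - 58\right) = \frac{1}{3} \left(-2\right) 805 + \left(46 - 58\right) = \left(- \frac{2}{3}\right) 805 - 12 = - \frac{1610}{3} - 12 = - \frac{1646}{3}$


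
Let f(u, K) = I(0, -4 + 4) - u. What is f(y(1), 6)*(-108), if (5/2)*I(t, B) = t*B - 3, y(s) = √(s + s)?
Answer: 648/5 + 108*√2 ≈ 282.33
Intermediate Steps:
y(s) = √2*√s (y(s) = √(2*s) = √2*√s)
I(t, B) = -6/5 + 2*B*t/5 (I(t, B) = 2*(t*B - 3)/5 = 2*(B*t - 3)/5 = 2*(-3 + B*t)/5 = -6/5 + 2*B*t/5)
f(u, K) = -6/5 - u (f(u, K) = (-6/5 + (⅖)*(-4 + 4)*0) - u = (-6/5 + (⅖)*0*0) - u = (-6/5 + 0) - u = -6/5 - u)
f(y(1), 6)*(-108) = (-6/5 - √2*√1)*(-108) = (-6/5 - √2)*(-108) = 648/5 + 108*√2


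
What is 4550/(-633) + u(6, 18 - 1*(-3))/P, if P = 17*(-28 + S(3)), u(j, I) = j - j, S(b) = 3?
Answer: -4550/633 ≈ -7.1880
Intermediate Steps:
u(j, I) = 0
P = -425 (P = 17*(-28 + 3) = 17*(-25) = -425)
4550/(-633) + u(6, 18 - 1*(-3))/P = 4550/(-633) + 0/(-425) = 4550*(-1/633) + 0*(-1/425) = -4550/633 + 0 = -4550/633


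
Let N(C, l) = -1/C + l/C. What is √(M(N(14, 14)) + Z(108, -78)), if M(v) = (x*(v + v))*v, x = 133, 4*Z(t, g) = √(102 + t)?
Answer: √(44954 + 49*√210)/14 ≈ 15.264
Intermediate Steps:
Z(t, g) = √(102 + t)/4
M(v) = 266*v² (M(v) = (133*(v + v))*v = (133*(2*v))*v = (266*v)*v = 266*v²)
√(M(N(14, 14)) + Z(108, -78)) = √(266*((-1 + 14)/14)² + √(102 + 108)/4) = √(266*((1/14)*13)² + √210/4) = √(266*(13/14)² + √210/4) = √(266*(169/196) + √210/4) = √(3211/14 + √210/4)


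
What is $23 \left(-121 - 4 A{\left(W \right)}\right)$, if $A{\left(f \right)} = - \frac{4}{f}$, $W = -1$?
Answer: $-3151$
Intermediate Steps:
$23 \left(-121 - 4 A{\left(W \right)}\right) = 23 \left(-121 - 4 \left(- \frac{4}{-1}\right)\right) = 23 \left(-121 - 4 \left(\left(-4\right) \left(-1\right)\right)\right) = 23 \left(-121 - 16\right) = 23 \left(-137\right) = -3151$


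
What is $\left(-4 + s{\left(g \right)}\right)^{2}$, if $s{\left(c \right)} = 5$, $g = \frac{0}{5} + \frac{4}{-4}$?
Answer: $1$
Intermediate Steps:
$g = -1$ ($g = 0 \cdot \frac{1}{5} + 4 \left(- \frac{1}{4}\right) = 0 - 1 = -1$)
$\left(-4 + s{\left(g \right)}\right)^{2} = \left(-4 + 5\right)^{2} = 1^{2} = 1$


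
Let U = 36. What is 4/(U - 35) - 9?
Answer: -5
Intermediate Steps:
4/(U - 35) - 9 = 4/(36 - 35) - 9 = 4/1 - 9 = 1*4 - 9 = 4 - 9 = -5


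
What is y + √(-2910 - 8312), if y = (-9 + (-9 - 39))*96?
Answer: -5472 + I*√11222 ≈ -5472.0 + 105.93*I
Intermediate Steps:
y = -5472 (y = (-9 - 48)*96 = -57*96 = -5472)
y + √(-2910 - 8312) = -5472 + √(-2910 - 8312) = -5472 + √(-11222) = -5472 + I*√11222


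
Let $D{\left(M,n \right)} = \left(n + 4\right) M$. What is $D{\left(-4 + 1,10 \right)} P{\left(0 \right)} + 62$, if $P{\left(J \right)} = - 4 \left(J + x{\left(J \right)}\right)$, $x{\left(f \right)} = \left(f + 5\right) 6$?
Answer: $5102$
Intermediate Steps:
$x{\left(f \right)} = 30 + 6 f$ ($x{\left(f \right)} = \left(5 + f\right) 6 = 30 + 6 f$)
$D{\left(M,n \right)} = M \left(4 + n\right)$ ($D{\left(M,n \right)} = \left(4 + n\right) M = M \left(4 + n\right)$)
$P{\left(J \right)} = -120 - 28 J$ ($P{\left(J \right)} = - 4 \left(J + \left(30 + 6 J\right)\right) = - 4 \left(30 + 7 J\right) = -120 - 28 J$)
$D{\left(-4 + 1,10 \right)} P{\left(0 \right)} + 62 = \left(-4 + 1\right) \left(4 + 10\right) \left(-120 - 0\right) + 62 = \left(-3\right) 14 \left(-120 + 0\right) + 62 = \left(-42\right) \left(-120\right) + 62 = 5040 + 62 = 5102$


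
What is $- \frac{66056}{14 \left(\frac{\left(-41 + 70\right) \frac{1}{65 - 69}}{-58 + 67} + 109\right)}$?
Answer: $- \frac{1189008}{27265} \approx -43.609$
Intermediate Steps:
$- \frac{66056}{14 \left(\frac{\left(-41 + 70\right) \frac{1}{65 - 69}}{-58 + 67} + 109\right)} = - \frac{66056}{14 \left(\frac{29 \frac{1}{-4}}{9} + 109\right)} = - \frac{66056}{14 \left(29 \left(- \frac{1}{4}\right) \frac{1}{9} + 109\right)} = - \frac{66056}{14 \left(\left(- \frac{29}{4}\right) \frac{1}{9} + 109\right)} = - \frac{66056}{14 \left(- \frac{29}{36} + 109\right)} = - \frac{66056}{14 \cdot \frac{3895}{36}} = - \frac{66056}{\frac{27265}{18}} = \left(-66056\right) \frac{18}{27265} = - \frac{1189008}{27265}$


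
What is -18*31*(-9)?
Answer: 5022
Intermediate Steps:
-18*31*(-9) = -558*(-9) = 5022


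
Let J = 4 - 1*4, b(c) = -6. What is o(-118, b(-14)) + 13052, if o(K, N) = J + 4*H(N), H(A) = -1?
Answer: 13048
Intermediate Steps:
J = 0 (J = 4 - 4 = 0)
o(K, N) = -4 (o(K, N) = 0 + 4*(-1) = 0 - 4 = -4)
o(-118, b(-14)) + 13052 = -4 + 13052 = 13048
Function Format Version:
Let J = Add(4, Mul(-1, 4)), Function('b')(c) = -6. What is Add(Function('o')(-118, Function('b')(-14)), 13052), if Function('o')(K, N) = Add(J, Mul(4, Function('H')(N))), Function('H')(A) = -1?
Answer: 13048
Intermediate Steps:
J = 0 (J = Add(4, -4) = 0)
Function('o')(K, N) = -4 (Function('o')(K, N) = Add(0, Mul(4, -1)) = Add(0, -4) = -4)
Add(Function('o')(-118, Function('b')(-14)), 13052) = Add(-4, 13052) = 13048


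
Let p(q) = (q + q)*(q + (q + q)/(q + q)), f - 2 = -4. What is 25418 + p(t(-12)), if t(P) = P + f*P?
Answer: 25730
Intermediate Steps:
f = -2 (f = 2 - 4 = -2)
t(P) = -P (t(P) = P - 2*P = -P)
p(q) = 2*q*(1 + q) (p(q) = (2*q)*(q + (2*q)/((2*q))) = (2*q)*(q + (2*q)*(1/(2*q))) = (2*q)*(q + 1) = (2*q)*(1 + q) = 2*q*(1 + q))
25418 + p(t(-12)) = 25418 + 2*(-1*(-12))*(1 - 1*(-12)) = 25418 + 2*12*(1 + 12) = 25418 + 2*12*13 = 25418 + 312 = 25730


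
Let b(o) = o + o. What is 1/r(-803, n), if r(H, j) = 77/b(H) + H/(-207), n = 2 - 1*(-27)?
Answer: 30222/115789 ≈ 0.26101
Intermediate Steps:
b(o) = 2*o
n = 29 (n = 2 + 27 = 29)
r(H, j) = -H/207 + 77/(2*H) (r(H, j) = 77/((2*H)) + H/(-207) = 77*(1/(2*H)) + H*(-1/207) = 77/(2*H) - H/207 = -H/207 + 77/(2*H))
1/r(-803, n) = 1/(-1/207*(-803) + (77/2)/(-803)) = 1/(803/207 + (77/2)*(-1/803)) = 1/(803/207 - 7/146) = 1/(115789/30222) = 30222/115789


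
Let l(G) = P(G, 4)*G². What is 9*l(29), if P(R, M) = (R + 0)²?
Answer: 6365529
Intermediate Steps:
P(R, M) = R²
l(G) = G⁴ (l(G) = G²*G² = G⁴)
9*l(29) = 9*29⁴ = 9*707281 = 6365529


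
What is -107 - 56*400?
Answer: -22507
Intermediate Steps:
-107 - 56*400 = -107 - 22400 = -22507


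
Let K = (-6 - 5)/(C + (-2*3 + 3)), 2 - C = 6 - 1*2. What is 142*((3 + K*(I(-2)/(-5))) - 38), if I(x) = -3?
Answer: -119564/25 ≈ -4782.6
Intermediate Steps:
C = -2 (C = 2 - (6 - 1*2) = 2 - (6 - 2) = 2 - 1*4 = 2 - 4 = -2)
K = 11/5 (K = (-6 - 5)/(-2 + (-2*3 + 3)) = -11/(-2 + (-6 + 3)) = -11/(-2 - 3) = -11/(-5) = -11*(-⅕) = 11/5 ≈ 2.2000)
142*((3 + K*(I(-2)/(-5))) - 38) = 142*((3 + 11*(-3/(-5))/5) - 38) = 142*((3 + 11*(-3*(-⅕))/5) - 38) = 142*((3 + (11/5)*(⅗)) - 38) = 142*((3 + 33/25) - 38) = 142*(108/25 - 38) = 142*(-842/25) = -119564/25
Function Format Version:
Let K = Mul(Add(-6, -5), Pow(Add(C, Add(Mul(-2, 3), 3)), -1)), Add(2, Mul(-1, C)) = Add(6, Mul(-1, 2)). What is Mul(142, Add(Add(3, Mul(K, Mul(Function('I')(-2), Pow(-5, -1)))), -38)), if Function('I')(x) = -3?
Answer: Rational(-119564, 25) ≈ -4782.6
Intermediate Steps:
C = -2 (C = Add(2, Mul(-1, Add(6, Mul(-1, 2)))) = Add(2, Mul(-1, Add(6, -2))) = Add(2, Mul(-1, 4)) = Add(2, -4) = -2)
K = Rational(11, 5) (K = Mul(Add(-6, -5), Pow(Add(-2, Add(Mul(-2, 3), 3)), -1)) = Mul(-11, Pow(Add(-2, Add(-6, 3)), -1)) = Mul(-11, Pow(Add(-2, -3), -1)) = Mul(-11, Pow(-5, -1)) = Mul(-11, Rational(-1, 5)) = Rational(11, 5) ≈ 2.2000)
Mul(142, Add(Add(3, Mul(K, Mul(Function('I')(-2), Pow(-5, -1)))), -38)) = Mul(142, Add(Add(3, Mul(Rational(11, 5), Mul(-3, Pow(-5, -1)))), -38)) = Mul(142, Add(Add(3, Mul(Rational(11, 5), Mul(-3, Rational(-1, 5)))), -38)) = Mul(142, Add(Add(3, Mul(Rational(11, 5), Rational(3, 5))), -38)) = Mul(142, Add(Add(3, Rational(33, 25)), -38)) = Mul(142, Add(Rational(108, 25), -38)) = Mul(142, Rational(-842, 25)) = Rational(-119564, 25)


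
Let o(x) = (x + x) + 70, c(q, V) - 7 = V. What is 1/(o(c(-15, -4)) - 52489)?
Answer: -1/52413 ≈ -1.9079e-5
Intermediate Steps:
c(q, V) = 7 + V
o(x) = 70 + 2*x (o(x) = 2*x + 70 = 70 + 2*x)
1/(o(c(-15, -4)) - 52489) = 1/((70 + 2*(7 - 4)) - 52489) = 1/((70 + 2*3) - 52489) = 1/((70 + 6) - 52489) = 1/(76 - 52489) = 1/(-52413) = -1/52413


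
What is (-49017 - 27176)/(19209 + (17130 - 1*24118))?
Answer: -76193/12221 ≈ -6.2346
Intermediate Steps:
(-49017 - 27176)/(19209 + (17130 - 1*24118)) = -76193/(19209 + (17130 - 24118)) = -76193/(19209 - 6988) = -76193/12221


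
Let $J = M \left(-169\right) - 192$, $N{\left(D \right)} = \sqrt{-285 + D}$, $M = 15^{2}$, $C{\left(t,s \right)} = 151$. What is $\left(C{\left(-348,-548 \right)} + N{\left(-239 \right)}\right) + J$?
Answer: $-38066 + 2 i \sqrt{131} \approx -38066.0 + 22.891 i$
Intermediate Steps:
$M = 225$
$J = -38217$ ($J = 225 \left(-169\right) - 192 = -38025 - 192 = -38217$)
$\left(C{\left(-348,-548 \right)} + N{\left(-239 \right)}\right) + J = \left(151 + \sqrt{-285 - 239}\right) - 38217 = \left(151 + \sqrt{-524}\right) - 38217 = \left(151 + 2 i \sqrt{131}\right) - 38217 = -38066 + 2 i \sqrt{131}$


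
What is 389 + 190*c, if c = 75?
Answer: 14639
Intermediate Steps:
389 + 190*c = 389 + 190*75 = 389 + 14250 = 14639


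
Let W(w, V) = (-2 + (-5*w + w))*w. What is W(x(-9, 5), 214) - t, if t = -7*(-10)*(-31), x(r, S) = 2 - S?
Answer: 2140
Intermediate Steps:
W(w, V) = w*(-2 - 4*w) (W(w, V) = (-2 - 4*w)*w = w*(-2 - 4*w))
t = -2170 (t = 70*(-31) = -2170)
W(x(-9, 5), 214) - t = -2*(2 - 1*5)*(1 + 2*(2 - 1*5)) - 1*(-2170) = -2*(2 - 5)*(1 + 2*(2 - 5)) + 2170 = -2*(-3)*(1 + 2*(-3)) + 2170 = -2*(-3)*(1 - 6) + 2170 = -2*(-3)*(-5) + 2170 = -30 + 2170 = 2140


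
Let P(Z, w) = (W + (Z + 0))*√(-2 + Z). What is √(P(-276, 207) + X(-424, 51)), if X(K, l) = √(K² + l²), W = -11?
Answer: √(√182377 - 287*I*√278) ≈ 51.144 - 46.783*I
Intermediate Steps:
P(Z, w) = √(-2 + Z)*(-11 + Z) (P(Z, w) = (-11 + (Z + 0))*√(-2 + Z) = (-11 + Z)*√(-2 + Z) = √(-2 + Z)*(-11 + Z))
√(P(-276, 207) + X(-424, 51)) = √(√(-2 - 276)*(-11 - 276) + √((-424)² + 51²)) = √(√(-278)*(-287) + √(179776 + 2601)) = √((I*√278)*(-287) + √182377) = √(-287*I*√278 + √182377) = √(√182377 - 287*I*√278)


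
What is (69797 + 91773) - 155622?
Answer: 5948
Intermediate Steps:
(69797 + 91773) - 155622 = 161570 - 155622 = 5948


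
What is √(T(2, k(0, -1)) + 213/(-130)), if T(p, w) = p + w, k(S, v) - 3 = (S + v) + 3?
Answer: √90610/130 ≈ 2.3155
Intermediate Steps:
k(S, v) = 6 + S + v (k(S, v) = 3 + ((S + v) + 3) = 3 + (3 + S + v) = 6 + S + v)
√(T(2, k(0, -1)) + 213/(-130)) = √((2 + (6 + 0 - 1)) + 213/(-130)) = √((2 + 5) + 213*(-1/130)) = √(7 - 213/130) = √(697/130) = √90610/130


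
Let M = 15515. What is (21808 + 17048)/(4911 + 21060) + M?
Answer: 134326307/8657 ≈ 15517.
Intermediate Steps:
(21808 + 17048)/(4911 + 21060) + M = (21808 + 17048)/(4911 + 21060) + 15515 = 38856/25971 + 15515 = 38856*(1/25971) + 15515 = 12952/8657 + 15515 = 134326307/8657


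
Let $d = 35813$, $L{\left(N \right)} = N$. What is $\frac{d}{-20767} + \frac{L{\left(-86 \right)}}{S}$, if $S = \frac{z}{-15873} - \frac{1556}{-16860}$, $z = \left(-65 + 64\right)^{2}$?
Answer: $- \frac{6650567932342}{7118906833} \approx -934.21$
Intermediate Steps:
$z = 1$ ($z = \left(-1\right)^{2} = 1$)
$S = \frac{685598}{7433855}$ ($S = 1 \frac{1}{-15873} - \frac{1556}{-16860} = 1 \left(- \frac{1}{15873}\right) - - \frac{389}{4215} = - \frac{1}{15873} + \frac{389}{4215} = \frac{685598}{7433855} \approx 0.092226$)
$\frac{d}{-20767} + \frac{L{\left(-86 \right)}}{S} = \frac{35813}{-20767} - \frac{86}{\frac{685598}{7433855}} = 35813 \left(- \frac{1}{20767}\right) - \frac{319655765}{342799} = - \frac{35813}{20767} - \frac{319655765}{342799} = - \frac{6650567932342}{7118906833}$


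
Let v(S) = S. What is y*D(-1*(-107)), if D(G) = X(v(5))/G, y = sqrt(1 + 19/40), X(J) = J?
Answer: sqrt(590)/428 ≈ 0.056752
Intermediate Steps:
y = sqrt(590)/20 (y = sqrt(1 + 19*(1/40)) = sqrt(1 + 19/40) = sqrt(59/40) = sqrt(590)/20 ≈ 1.2145)
D(G) = 5/G
y*D(-1*(-107)) = (sqrt(590)/20)*(5/((-1*(-107)))) = (sqrt(590)/20)*(5/107) = sqrt(590)/428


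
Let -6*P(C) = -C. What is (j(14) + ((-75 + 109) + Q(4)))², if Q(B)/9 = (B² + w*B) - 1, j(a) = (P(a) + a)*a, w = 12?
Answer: 6195121/9 ≈ 6.8835e+5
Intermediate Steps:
P(C) = C/6 (P(C) = -(-1)*C/6 = C/6)
j(a) = 7*a²/6 (j(a) = (a/6 + a)*a = (7*a/6)*a = 7*a²/6)
Q(B) = -9 + 9*B² + 108*B (Q(B) = 9*((B² + 12*B) - 1) = 9*(-1 + B² + 12*B) = -9 + 9*B² + 108*B)
(j(14) + ((-75 + 109) + Q(4)))² = ((7/6)*14² + ((-75 + 109) + (-9 + 9*4² + 108*4)))² = ((7/6)*196 + (34 + (-9 + 9*16 + 432)))² = (686/3 + (34 + (-9 + 144 + 432)))² = (686/3 + (34 + 567))² = (686/3 + 601)² = (2489/3)² = 6195121/9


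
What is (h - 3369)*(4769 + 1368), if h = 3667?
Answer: 1828826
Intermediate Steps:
(h - 3369)*(4769 + 1368) = (3667 - 3369)*(4769 + 1368) = 298*6137 = 1828826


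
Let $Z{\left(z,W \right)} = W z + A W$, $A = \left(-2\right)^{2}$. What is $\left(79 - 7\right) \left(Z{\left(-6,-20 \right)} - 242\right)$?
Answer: $-14544$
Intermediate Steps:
$A = 4$
$Z{\left(z,W \right)} = 4 W + W z$ ($Z{\left(z,W \right)} = W z + 4 W = 4 W + W z$)
$\left(79 - 7\right) \left(Z{\left(-6,-20 \right)} - 242\right) = \left(79 - 7\right) \left(- 20 \left(4 - 6\right) - 242\right) = 72 \left(\left(-20\right) \left(-2\right) - 242\right) = 72 \left(40 - 242\right) = 72 \left(-202\right) = -14544$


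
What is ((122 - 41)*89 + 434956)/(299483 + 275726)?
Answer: 442165/575209 ≈ 0.76870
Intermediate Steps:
((122 - 41)*89 + 434956)/(299483 + 275726) = (81*89 + 434956)/575209 = (7209 + 434956)*(1/575209) = 442165*(1/575209) = 442165/575209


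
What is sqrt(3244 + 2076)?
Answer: 2*sqrt(1330) ≈ 72.938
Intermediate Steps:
sqrt(3244 + 2076) = sqrt(5320) = 2*sqrt(1330)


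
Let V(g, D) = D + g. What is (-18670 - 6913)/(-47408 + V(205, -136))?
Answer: 25583/47339 ≈ 0.54042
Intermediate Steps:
(-18670 - 6913)/(-47408 + V(205, -136)) = (-18670 - 6913)/(-47408 + (-136 + 205)) = -25583/(-47408 + 69) = -25583/(-47339) = -25583*(-1/47339) = 25583/47339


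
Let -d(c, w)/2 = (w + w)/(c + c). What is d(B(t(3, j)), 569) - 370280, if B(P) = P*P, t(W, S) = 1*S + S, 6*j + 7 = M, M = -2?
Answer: -3333658/9 ≈ -3.7041e+5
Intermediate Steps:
j = -3/2 (j = -7/6 + (1/6)*(-2) = -7/6 - 1/3 = -3/2 ≈ -1.5000)
t(W, S) = 2*S (t(W, S) = S + S = 2*S)
B(P) = P**2
d(c, w) = -2*w/c (d(c, w) = -2*(w + w)/(c + c) = -2*2*w/(2*c) = -2*2*w*1/(2*c) = -2*w/c)
d(B(t(3, j)), 569) - 370280 = -2*569/(2*(-3/2))**2 - 370280 = -2*569/(-3)**2 - 370280 = -2*569/9 - 370280 = -2*569*1/9 - 370280 = -1138/9 - 370280 = -3333658/9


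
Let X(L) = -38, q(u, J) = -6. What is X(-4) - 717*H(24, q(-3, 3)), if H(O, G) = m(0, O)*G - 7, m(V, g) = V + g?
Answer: 108229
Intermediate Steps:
H(O, G) = -7 + G*O (H(O, G) = (0 + O)*G - 7 = O*G - 7 = G*O - 7 = -7 + G*O)
X(-4) - 717*H(24, q(-3, 3)) = -38 - 717*(-7 - 6*24) = -38 - 717*(-7 - 144) = -38 - 717*(-151) = -38 + 108267 = 108229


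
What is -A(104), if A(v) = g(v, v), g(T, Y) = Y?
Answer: -104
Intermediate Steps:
A(v) = v
-A(104) = -1*104 = -104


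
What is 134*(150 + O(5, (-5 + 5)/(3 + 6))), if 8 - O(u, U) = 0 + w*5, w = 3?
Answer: 19162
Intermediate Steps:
O(u, U) = -7 (O(u, U) = 8 - (0 + 3*5) = 8 - (0 + 15) = 8 - 1*15 = 8 - 15 = -7)
134*(150 + O(5, (-5 + 5)/(3 + 6))) = 134*(150 - 7) = 134*143 = 19162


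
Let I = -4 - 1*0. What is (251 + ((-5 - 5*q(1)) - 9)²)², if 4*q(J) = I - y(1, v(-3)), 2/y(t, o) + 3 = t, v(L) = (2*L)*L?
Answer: 32455809/256 ≈ 1.2678e+5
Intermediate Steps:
I = -4 (I = -4 + 0 = -4)
v(L) = 2*L²
y(t, o) = 2/(-3 + t)
q(J) = -¾ (q(J) = (-4 - 2/(-3 + 1))/4 = (-4 - 2/(-2))/4 = (-4 - 2*(-1)/2)/4 = (-4 - 1*(-1))/4 = (-4 + 1)/4 = (¼)*(-3) = -¾)
(251 + ((-5 - 5*q(1)) - 9)²)² = (251 + ((-5 - 5*(-¾)) - 9)²)² = (251 + ((-5 + 15/4) - 9)²)² = (251 + (-5/4 - 9)²)² = (251 + (-41/4)²)² = (251 + 1681/16)² = (5697/16)² = 32455809/256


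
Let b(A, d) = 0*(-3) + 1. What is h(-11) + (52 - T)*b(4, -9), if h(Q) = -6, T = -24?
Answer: 70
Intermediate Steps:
b(A, d) = 1 (b(A, d) = 0 + 1 = 1)
h(-11) + (52 - T)*b(4, -9) = -6 + (52 - 1*(-24))*1 = -6 + (52 + 24)*1 = -6 + 76*1 = -6 + 76 = 70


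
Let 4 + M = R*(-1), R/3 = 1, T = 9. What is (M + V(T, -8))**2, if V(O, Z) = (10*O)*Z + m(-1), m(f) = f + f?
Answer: 531441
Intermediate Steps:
m(f) = 2*f
R = 3 (R = 3*1 = 3)
V(O, Z) = -2 + 10*O*Z (V(O, Z) = (10*O)*Z + 2*(-1) = 10*O*Z - 2 = -2 + 10*O*Z)
M = -7 (M = -4 + 3*(-1) = -4 - 3 = -7)
(M + V(T, -8))**2 = (-7 + (-2 + 10*9*(-8)))**2 = (-7 + (-2 - 720))**2 = (-7 - 722)**2 = (-729)**2 = 531441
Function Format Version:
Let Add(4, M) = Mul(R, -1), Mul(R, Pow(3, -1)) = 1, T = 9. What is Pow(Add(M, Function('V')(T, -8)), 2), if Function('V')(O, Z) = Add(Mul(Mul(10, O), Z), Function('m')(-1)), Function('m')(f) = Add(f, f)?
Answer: 531441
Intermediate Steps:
Function('m')(f) = Mul(2, f)
R = 3 (R = Mul(3, 1) = 3)
Function('V')(O, Z) = Add(-2, Mul(10, O, Z)) (Function('V')(O, Z) = Add(Mul(Mul(10, O), Z), Mul(2, -1)) = Add(Mul(10, O, Z), -2) = Add(-2, Mul(10, O, Z)))
M = -7 (M = Add(-4, Mul(3, -1)) = Add(-4, -3) = -7)
Pow(Add(M, Function('V')(T, -8)), 2) = Pow(Add(-7, Add(-2, Mul(10, 9, -8))), 2) = Pow(Add(-7, Add(-2, -720)), 2) = Pow(Add(-7, -722), 2) = Pow(-729, 2) = 531441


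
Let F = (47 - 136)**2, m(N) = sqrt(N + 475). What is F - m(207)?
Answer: 7921 - sqrt(682) ≈ 7894.9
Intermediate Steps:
m(N) = sqrt(475 + N)
F = 7921 (F = (-89)**2 = 7921)
F - m(207) = 7921 - sqrt(475 + 207) = 7921 - sqrt(682)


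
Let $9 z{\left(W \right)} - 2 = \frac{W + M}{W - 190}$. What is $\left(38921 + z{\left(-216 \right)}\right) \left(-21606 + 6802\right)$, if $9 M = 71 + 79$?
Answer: $- \frac{3158100576472}{5481} \approx -5.7619 \cdot 10^{8}$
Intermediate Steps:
$M = \frac{50}{3}$ ($M = \frac{71 + 79}{9} = \frac{1}{9} \cdot 150 = \frac{50}{3} \approx 16.667$)
$z{\left(W \right)} = \frac{2}{9} + \frac{\frac{50}{3} + W}{9 \left(-190 + W\right)}$ ($z{\left(W \right)} = \frac{2}{9} + \frac{\left(W + \frac{50}{3}\right) \frac{1}{W - 190}}{9} = \frac{2}{9} + \frac{\left(\frac{50}{3} + W\right) \frac{1}{-190 + W}}{9} = \frac{2}{9} + \frac{\frac{1}{-190 + W} \left(\frac{50}{3} + W\right)}{9} = \frac{2}{9} + \frac{\frac{50}{3} + W}{9 \left(-190 + W\right)}$)
$\left(38921 + z{\left(-216 \right)}\right) \left(-21606 + 6802\right) = \left(38921 + \frac{-1090 + 9 \left(-216\right)}{27 \left(-190 - 216\right)}\right) \left(-21606 + 6802\right) = \left(38921 + \frac{-1090 - 1944}{27 \left(-406\right)}\right) \left(-14804\right) = \left(38921 + \frac{1}{27} \left(- \frac{1}{406}\right) \left(-3034\right)\right) \left(-14804\right) = \left(38921 + \frac{1517}{5481}\right) \left(-14804\right) = \frac{213327518}{5481} \left(-14804\right) = - \frac{3158100576472}{5481}$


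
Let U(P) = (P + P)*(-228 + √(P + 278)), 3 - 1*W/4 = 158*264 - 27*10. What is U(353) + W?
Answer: -326724 + 706*√631 ≈ -3.0899e+5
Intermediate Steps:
W = -165756 (W = 12 - 4*(158*264 - 27*10) = 12 - 4*(41712 - 270) = 12 - 4*41442 = 12 - 165768 = -165756)
U(P) = 2*P*(-228 + √(278 + P)) (U(P) = (2*P)*(-228 + √(278 + P)) = 2*P*(-228 + √(278 + P)))
U(353) + W = 2*353*(-228 + √(278 + 353)) - 165756 = 2*353*(-228 + √631) - 165756 = (-160968 + 706*√631) - 165756 = -326724 + 706*√631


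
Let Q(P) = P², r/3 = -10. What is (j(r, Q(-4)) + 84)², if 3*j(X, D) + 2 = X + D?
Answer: 55696/9 ≈ 6188.4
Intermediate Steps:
r = -30 (r = 3*(-10) = -30)
j(X, D) = -⅔ + D/3 + X/3 (j(X, D) = -⅔ + (X + D)/3 = -⅔ + (D + X)/3 = -⅔ + (D/3 + X/3) = -⅔ + D/3 + X/3)
(j(r, Q(-4)) + 84)² = ((-⅔ + (⅓)*(-4)² + (⅓)*(-30)) + 84)² = ((-⅔ + (⅓)*16 - 10) + 84)² = ((-⅔ + 16/3 - 10) + 84)² = (-16/3 + 84)² = (236/3)² = 55696/9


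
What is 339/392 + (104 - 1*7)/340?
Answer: 38321/33320 ≈ 1.1501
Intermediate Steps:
339/392 + (104 - 1*7)/340 = 339*(1/392) + (104 - 7)*(1/340) = 339/392 + 97*(1/340) = 339/392 + 97/340 = 38321/33320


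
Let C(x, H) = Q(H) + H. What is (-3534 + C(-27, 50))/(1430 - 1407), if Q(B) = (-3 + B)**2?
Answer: -1275/23 ≈ -55.435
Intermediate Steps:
C(x, H) = H + (-3 + H)**2 (C(x, H) = (-3 + H)**2 + H = H + (-3 + H)**2)
(-3534 + C(-27, 50))/(1430 - 1407) = (-3534 + (50 + (-3 + 50)**2))/(1430 - 1407) = (-3534 + (50 + 47**2))/23 = (-3534 + (50 + 2209))*(1/23) = (-3534 + 2259)*(1/23) = -1275*1/23 = -1275/23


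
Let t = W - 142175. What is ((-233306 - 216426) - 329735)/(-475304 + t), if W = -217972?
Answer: 779467/835451 ≈ 0.93299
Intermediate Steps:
t = -360147 (t = -217972 - 142175 = -360147)
((-233306 - 216426) - 329735)/(-475304 + t) = ((-233306 - 216426) - 329735)/(-475304 - 360147) = (-449732 - 329735)/(-835451) = -779467*(-1/835451) = 779467/835451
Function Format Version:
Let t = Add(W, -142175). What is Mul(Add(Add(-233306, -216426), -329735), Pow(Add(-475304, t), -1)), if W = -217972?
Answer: Rational(779467, 835451) ≈ 0.93299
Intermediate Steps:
t = -360147 (t = Add(-217972, -142175) = -360147)
Mul(Add(Add(-233306, -216426), -329735), Pow(Add(-475304, t), -1)) = Mul(Add(Add(-233306, -216426), -329735), Pow(Add(-475304, -360147), -1)) = Mul(Add(-449732, -329735), Pow(-835451, -1)) = Mul(-779467, Rational(-1, 835451)) = Rational(779467, 835451)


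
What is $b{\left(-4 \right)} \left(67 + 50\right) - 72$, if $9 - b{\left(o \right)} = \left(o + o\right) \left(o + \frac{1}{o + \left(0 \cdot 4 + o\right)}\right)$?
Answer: $-2880$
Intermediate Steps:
$b{\left(o \right)} = 9 - 2 o \left(o + \frac{1}{2 o}\right)$ ($b{\left(o \right)} = 9 - \left(o + o\right) \left(o + \frac{1}{o + \left(0 \cdot 4 + o\right)}\right) = 9 - 2 o \left(o + \frac{1}{o + \left(0 + o\right)}\right) = 9 - 2 o \left(o + \frac{1}{o + o}\right) = 9 - 2 o \left(o + \frac{1}{2 o}\right)$)
$b{\left(-4 \right)} \left(67 + 50\right) - 72 = \left(8 - 2 \left(-4\right)^{2}\right) \left(67 + 50\right) - 72 = \left(8 - 32\right) 117 - 72 = \left(-24\right) 117 - 72 = -2808 - 72 = -2880$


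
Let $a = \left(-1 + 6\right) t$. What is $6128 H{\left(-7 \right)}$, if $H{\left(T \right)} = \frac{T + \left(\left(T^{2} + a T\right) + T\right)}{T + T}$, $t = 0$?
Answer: $-15320$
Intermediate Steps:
$a = 0$ ($a = \left(-1 + 6\right) 0 = 5 \cdot 0 = 0$)
$H{\left(T \right)} = \frac{T^{2} + 2 T}{2 T}$ ($H{\left(T \right)} = \frac{T + \left(\left(T^{2} + 0 T\right) + T\right)}{T + T} = \frac{T + \left(\left(T^{2} + 0\right) + T\right)}{2 T} = \left(T + \left(T^{2} + T\right)\right) \frac{1}{2 T} = \left(T + \left(T + T^{2}\right)\right) \frac{1}{2 T} = \left(T^{2} + 2 T\right) \frac{1}{2 T} = \frac{T^{2} + 2 T}{2 T}$)
$6128 H{\left(-7 \right)} = 6128 \left(1 + \frac{1}{2} \left(-7\right)\right) = 6128 \left(1 - \frac{7}{2}\right) = 6128 \left(- \frac{5}{2}\right) = -15320$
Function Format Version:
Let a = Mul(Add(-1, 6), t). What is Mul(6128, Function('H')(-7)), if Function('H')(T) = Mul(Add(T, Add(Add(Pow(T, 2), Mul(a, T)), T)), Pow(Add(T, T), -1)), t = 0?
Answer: -15320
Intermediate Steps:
a = 0 (a = Mul(Add(-1, 6), 0) = Mul(5, 0) = 0)
Function('H')(T) = Mul(Rational(1, 2), Pow(T, -1), Add(Pow(T, 2), Mul(2, T))) (Function('H')(T) = Mul(Add(T, Add(Add(Pow(T, 2), Mul(0, T)), T)), Pow(Add(T, T), -1)) = Mul(Add(T, Add(Add(Pow(T, 2), 0), T)), Pow(Mul(2, T), -1)) = Mul(Add(T, Add(Pow(T, 2), T)), Mul(Rational(1, 2), Pow(T, -1))) = Mul(Add(T, Add(T, Pow(T, 2))), Mul(Rational(1, 2), Pow(T, -1))) = Mul(Add(Pow(T, 2), Mul(2, T)), Mul(Rational(1, 2), Pow(T, -1))) = Mul(Rational(1, 2), Pow(T, -1), Add(Pow(T, 2), Mul(2, T))))
Mul(6128, Function('H')(-7)) = Mul(6128, Add(1, Mul(Rational(1, 2), -7))) = Mul(6128, Add(1, Rational(-7, 2))) = Mul(6128, Rational(-5, 2)) = -15320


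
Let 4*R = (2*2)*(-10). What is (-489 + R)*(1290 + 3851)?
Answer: -2565359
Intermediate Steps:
R = -10 (R = ((2*2)*(-10))/4 = (4*(-10))/4 = (¼)*(-40) = -10)
(-489 + R)*(1290 + 3851) = (-489 - 10)*(1290 + 3851) = -499*5141 = -2565359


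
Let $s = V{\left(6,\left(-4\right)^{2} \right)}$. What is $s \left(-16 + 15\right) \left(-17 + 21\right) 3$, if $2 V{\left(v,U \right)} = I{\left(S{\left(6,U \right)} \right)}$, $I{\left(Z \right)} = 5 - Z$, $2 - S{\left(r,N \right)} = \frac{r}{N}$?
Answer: $- \frac{81}{4} \approx -20.25$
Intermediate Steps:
$S{\left(r,N \right)} = 2 - \frac{r}{N}$
$V{\left(v,U \right)} = \frac{3}{2} + \frac{3}{U}$ ($V{\left(v,U \right)} = \frac{5 - \left(2 - \frac{6}{U}\right)}{2} = \frac{3 + \frac{6}{U}}{2} = \frac{3}{2} + \frac{3}{U}$)
$s = \frac{27}{16}$ ($s = \frac{3}{2} + \frac{3}{\left(-4\right)^{2}} = \frac{3}{2} + \frac{3}{16} = \frac{27}{16} \approx 1.6875$)
$s \left(-16 + 15\right) \left(-17 + 21\right) 3 = \frac{27 \left(-16 + 15\right) \left(-17 + 21\right)}{16} \cdot 3 = \frac{27 \left(\left(-1\right) 4\right)}{16} \cdot 3 = \frac{27}{16} \left(-4\right) 3 = \left(- \frac{27}{4}\right) 3 = - \frac{81}{4}$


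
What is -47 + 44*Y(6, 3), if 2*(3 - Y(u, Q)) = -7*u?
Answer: 1009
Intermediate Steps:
Y(u, Q) = 3 + 7*u/2 (Y(u, Q) = 3 - (-7)*u/2 = 3 + 7*u/2)
-47 + 44*Y(6, 3) = -47 + 44*(3 + (7/2)*6) = -47 + 44*(3 + 21) = -47 + 44*24 = -47 + 1056 = 1009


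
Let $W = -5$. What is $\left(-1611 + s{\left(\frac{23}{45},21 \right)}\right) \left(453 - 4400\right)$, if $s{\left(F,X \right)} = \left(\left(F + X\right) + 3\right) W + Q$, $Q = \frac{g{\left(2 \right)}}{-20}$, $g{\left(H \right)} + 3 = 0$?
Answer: $\frac{1231515311}{180} \approx 6.8418 \cdot 10^{6}$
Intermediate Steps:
$g{\left(H \right)} = -3$ ($g{\left(H \right)} = -3 + 0 = -3$)
$Q = \frac{3}{20}$ ($Q = - \frac{3}{-20} = \left(-3\right) \left(- \frac{1}{20}\right) = \frac{3}{20} \approx 0.15$)
$s{\left(F,X \right)} = - \frac{297}{20} - 5 F - 5 X$ ($s{\left(F,X \right)} = \left(\left(F + X\right) + 3\right) \left(-5\right) + \frac{3}{20} = \left(3 + F + X\right) \left(-5\right) + \frac{3}{20} = \left(-15 - 5 F - 5 X\right) + \frac{3}{20} = - \frac{297}{20} - 5 F - 5 X$)
$\left(-1611 + s{\left(\frac{23}{45},21 \right)}\right) \left(453 - 4400\right) = \left(-1611 - \left(\frac{2397}{20} + 5 \cdot 23 \cdot \frac{1}{45}\right)\right) \left(453 - 4400\right) = \left(-1611 - \left(\frac{2397}{20} + 5 \cdot 23 \cdot \frac{1}{45}\right)\right) \left(-3947\right) = \left(-1611 - \frac{22033}{180}\right) \left(-3947\right) = \left(- \frac{312013}{180}\right) \left(-3947\right) = \frac{1231515311}{180}$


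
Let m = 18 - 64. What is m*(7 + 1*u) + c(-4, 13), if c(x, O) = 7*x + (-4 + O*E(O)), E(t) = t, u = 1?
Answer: -231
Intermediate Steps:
m = -46
c(x, O) = -4 + O² + 7*x (c(x, O) = 7*x + (-4 + O*O) = 7*x + (-4 + O²) = -4 + O² + 7*x)
m*(7 + 1*u) + c(-4, 13) = -46*(7 + 1*1) + (-4 + 13² + 7*(-4)) = -46*(7 + 1) + (-4 + 169 - 28) = -46*8 + 137 = -368 + 137 = -231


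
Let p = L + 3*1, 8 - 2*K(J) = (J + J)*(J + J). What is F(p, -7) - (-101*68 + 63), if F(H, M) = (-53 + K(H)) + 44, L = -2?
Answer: 6798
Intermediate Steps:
K(J) = 4 - 2*J² (K(J) = 4 - (J + J)*(J + J)/2 = 4 - 2*J*2*J/2 = 4 - 2*J²)
p = 1 (p = -2 + 3*1 = -2 + 3 = 1)
F(H, M) = -5 - 2*H² (F(H, M) = (-53 + (4 - 2*H²)) + 44 = (-49 - 2*H²) + 44 = -5 - 2*H²)
F(p, -7) - (-101*68 + 63) = (-5 - 2*1²) - (-101*68 + 63) = (-5 - 2*1) - (-6868 + 63) = (-5 - 2) - 1*(-6805) = -7 + 6805 = 6798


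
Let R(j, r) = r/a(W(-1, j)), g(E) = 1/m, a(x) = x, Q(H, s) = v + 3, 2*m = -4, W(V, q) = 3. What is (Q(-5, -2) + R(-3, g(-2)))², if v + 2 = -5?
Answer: 625/36 ≈ 17.361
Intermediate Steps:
v = -7 (v = -2 - 5 = -7)
m = -2 (m = (½)*(-4) = -2)
Q(H, s) = -4 (Q(H, s) = -7 + 3 = -4)
g(E) = -½ (g(E) = 1/(-2) = -½)
R(j, r) = r/3
(Q(-5, -2) + R(-3, g(-2)))² = (-4 + (⅓)*(-½))² = (-4 - ⅙)² = (-25/6)² = 625/36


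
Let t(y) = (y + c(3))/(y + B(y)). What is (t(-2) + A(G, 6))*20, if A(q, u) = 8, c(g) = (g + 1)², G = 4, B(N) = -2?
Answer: 90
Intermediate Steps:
c(g) = (1 + g)²
t(y) = (16 + y)/(-2 + y) (t(y) = (y + (1 + 3)²)/(y - 2) = (y + 4²)/(-2 + y) = (y + 16)/(-2 + y) = (16 + y)/(-2 + y))
(t(-2) + A(G, 6))*20 = ((16 - 2)/(-2 - 2) + 8)*20 = (14/(-4) + 8)*20 = (-¼*14 + 8)*20 = (-7/2 + 8)*20 = (9/2)*20 = 90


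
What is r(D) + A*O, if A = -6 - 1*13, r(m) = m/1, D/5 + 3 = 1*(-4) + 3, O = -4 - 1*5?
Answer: 151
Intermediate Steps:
O = -9 (O = -4 - 5 = -9)
D = -20 (D = -15 + 5*(1*(-4) + 3) = -15 + 5*(-4 + 3) = -15 + 5*(-1) = -15 - 5 = -20)
r(m) = m (r(m) = m*1 = m)
A = -19 (A = -6 - 13 = -19)
r(D) + A*O = -20 - 19*(-9) = -20 + 171 = 151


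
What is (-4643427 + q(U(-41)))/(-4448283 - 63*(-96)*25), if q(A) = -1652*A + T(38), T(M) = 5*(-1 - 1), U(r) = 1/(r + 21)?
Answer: 7738924/7161805 ≈ 1.0806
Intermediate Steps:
U(r) = 1/(21 + r)
T(M) = -10 (T(M) = 5*(-2) = -10)
q(A) = -10 - 1652*A (q(A) = -1652*A - 10 = -10 - 1652*A)
(-4643427 + q(U(-41)))/(-4448283 - 63*(-96)*25) = (-4643427 + (-10 - 1652/(21 - 41)))/(-4448283 - 63*(-96)*25) = (-4643427 + (-10 - 1652/(-20)))/(-4448283 + 6048*25) = (-4643427 + (-10 - 1652*(-1/20)))/(-4448283 + 151200) = (-4643427 + (-10 + 413/5))/(-4297083) = (-4643427 + 363/5)*(-1/4297083) = -23216772/5*(-1/4297083) = 7738924/7161805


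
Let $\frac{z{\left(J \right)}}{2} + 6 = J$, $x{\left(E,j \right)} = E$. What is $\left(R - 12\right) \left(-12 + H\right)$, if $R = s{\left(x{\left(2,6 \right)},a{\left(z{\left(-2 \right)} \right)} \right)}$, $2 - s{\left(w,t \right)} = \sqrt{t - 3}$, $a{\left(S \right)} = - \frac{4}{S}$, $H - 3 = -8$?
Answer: $170 + \frac{17 i \sqrt{11}}{2} \approx 170.0 + 28.191 i$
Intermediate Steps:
$H = -5$ ($H = 3 - 8 = -5$)
$z{\left(J \right)} = -12 + 2 J$
$s{\left(w,t \right)} = 2 - \sqrt{-3 + t}$ ($s{\left(w,t \right)} = 2 - \sqrt{t - 3} = 2 - \sqrt{-3 + t}$)
$R = 2 - \frac{i \sqrt{11}}{2}$ ($R = 2 - \sqrt{-3 - \frac{4}{-12 + 2 \left(-2\right)}} = 2 - \sqrt{-3 - \frac{4}{-12 - 4}} = 2 - \sqrt{-3 - \frac{4}{-16}} = 2 - \sqrt{-3 - - \frac{1}{4}} = 2 - \sqrt{-3 + \frac{1}{4}} = 2 - \sqrt{- \frac{11}{4}} = 2 - \frac{i \sqrt{11}}{2} \approx 2.0 - 1.6583 i$)
$\left(R - 12\right) \left(-12 + H\right) = \left(\left(2 - \frac{i \sqrt{11}}{2}\right) - 12\right) \left(-12 - 5\right) = \left(-10 - \frac{i \sqrt{11}}{2}\right) \left(-17\right) = 170 + \frac{17 i \sqrt{11}}{2}$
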